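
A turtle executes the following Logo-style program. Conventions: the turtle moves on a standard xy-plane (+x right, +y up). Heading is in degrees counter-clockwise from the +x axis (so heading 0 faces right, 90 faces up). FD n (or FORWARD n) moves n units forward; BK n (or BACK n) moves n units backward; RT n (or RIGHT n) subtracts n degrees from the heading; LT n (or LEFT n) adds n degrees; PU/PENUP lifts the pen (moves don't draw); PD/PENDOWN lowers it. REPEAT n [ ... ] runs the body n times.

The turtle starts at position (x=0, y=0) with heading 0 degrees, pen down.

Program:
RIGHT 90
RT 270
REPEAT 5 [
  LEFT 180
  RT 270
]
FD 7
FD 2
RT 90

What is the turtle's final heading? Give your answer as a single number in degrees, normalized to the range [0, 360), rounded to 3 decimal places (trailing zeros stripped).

Executing turtle program step by step:
Start: pos=(0,0), heading=0, pen down
RT 90: heading 0 -> 270
RT 270: heading 270 -> 0
REPEAT 5 [
  -- iteration 1/5 --
  LT 180: heading 0 -> 180
  RT 270: heading 180 -> 270
  -- iteration 2/5 --
  LT 180: heading 270 -> 90
  RT 270: heading 90 -> 180
  -- iteration 3/5 --
  LT 180: heading 180 -> 0
  RT 270: heading 0 -> 90
  -- iteration 4/5 --
  LT 180: heading 90 -> 270
  RT 270: heading 270 -> 0
  -- iteration 5/5 --
  LT 180: heading 0 -> 180
  RT 270: heading 180 -> 270
]
FD 7: (0,0) -> (0,-7) [heading=270, draw]
FD 2: (0,-7) -> (0,-9) [heading=270, draw]
RT 90: heading 270 -> 180
Final: pos=(0,-9), heading=180, 2 segment(s) drawn

Answer: 180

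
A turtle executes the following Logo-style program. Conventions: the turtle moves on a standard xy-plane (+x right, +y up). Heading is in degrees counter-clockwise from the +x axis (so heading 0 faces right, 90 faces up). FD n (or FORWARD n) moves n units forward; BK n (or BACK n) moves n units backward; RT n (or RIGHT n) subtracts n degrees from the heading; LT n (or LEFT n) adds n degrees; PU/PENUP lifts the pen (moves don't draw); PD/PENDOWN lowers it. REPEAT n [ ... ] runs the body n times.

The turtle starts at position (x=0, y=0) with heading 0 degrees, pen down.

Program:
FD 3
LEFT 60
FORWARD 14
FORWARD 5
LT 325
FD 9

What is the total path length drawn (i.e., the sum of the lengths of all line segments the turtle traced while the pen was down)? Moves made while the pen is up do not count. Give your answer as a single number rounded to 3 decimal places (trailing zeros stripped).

Answer: 31

Derivation:
Executing turtle program step by step:
Start: pos=(0,0), heading=0, pen down
FD 3: (0,0) -> (3,0) [heading=0, draw]
LT 60: heading 0 -> 60
FD 14: (3,0) -> (10,12.124) [heading=60, draw]
FD 5: (10,12.124) -> (12.5,16.454) [heading=60, draw]
LT 325: heading 60 -> 25
FD 9: (12.5,16.454) -> (20.657,20.258) [heading=25, draw]
Final: pos=(20.657,20.258), heading=25, 4 segment(s) drawn

Segment lengths:
  seg 1: (0,0) -> (3,0), length = 3
  seg 2: (3,0) -> (10,12.124), length = 14
  seg 3: (10,12.124) -> (12.5,16.454), length = 5
  seg 4: (12.5,16.454) -> (20.657,20.258), length = 9
Total = 31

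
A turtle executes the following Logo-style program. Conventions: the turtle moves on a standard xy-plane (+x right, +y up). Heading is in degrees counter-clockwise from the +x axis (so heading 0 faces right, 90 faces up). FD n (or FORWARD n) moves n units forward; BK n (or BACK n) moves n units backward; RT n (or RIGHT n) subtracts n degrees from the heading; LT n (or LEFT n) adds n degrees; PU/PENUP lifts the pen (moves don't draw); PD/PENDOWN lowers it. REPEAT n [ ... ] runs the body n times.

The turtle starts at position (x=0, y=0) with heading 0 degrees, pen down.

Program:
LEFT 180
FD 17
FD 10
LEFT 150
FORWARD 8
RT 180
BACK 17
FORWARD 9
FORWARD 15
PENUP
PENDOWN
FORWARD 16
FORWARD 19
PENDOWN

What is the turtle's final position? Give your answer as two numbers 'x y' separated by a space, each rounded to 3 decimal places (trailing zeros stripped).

Executing turtle program step by step:
Start: pos=(0,0), heading=0, pen down
LT 180: heading 0 -> 180
FD 17: (0,0) -> (-17,0) [heading=180, draw]
FD 10: (-17,0) -> (-27,0) [heading=180, draw]
LT 150: heading 180 -> 330
FD 8: (-27,0) -> (-20.072,-4) [heading=330, draw]
RT 180: heading 330 -> 150
BK 17: (-20.072,-4) -> (-5.349,-12.5) [heading=150, draw]
FD 9: (-5.349,-12.5) -> (-13.144,-8) [heading=150, draw]
FD 15: (-13.144,-8) -> (-26.134,-0.5) [heading=150, draw]
PU: pen up
PD: pen down
FD 16: (-26.134,-0.5) -> (-39.99,7.5) [heading=150, draw]
FD 19: (-39.99,7.5) -> (-56.445,17) [heading=150, draw]
PD: pen down
Final: pos=(-56.445,17), heading=150, 8 segment(s) drawn

Answer: -56.445 17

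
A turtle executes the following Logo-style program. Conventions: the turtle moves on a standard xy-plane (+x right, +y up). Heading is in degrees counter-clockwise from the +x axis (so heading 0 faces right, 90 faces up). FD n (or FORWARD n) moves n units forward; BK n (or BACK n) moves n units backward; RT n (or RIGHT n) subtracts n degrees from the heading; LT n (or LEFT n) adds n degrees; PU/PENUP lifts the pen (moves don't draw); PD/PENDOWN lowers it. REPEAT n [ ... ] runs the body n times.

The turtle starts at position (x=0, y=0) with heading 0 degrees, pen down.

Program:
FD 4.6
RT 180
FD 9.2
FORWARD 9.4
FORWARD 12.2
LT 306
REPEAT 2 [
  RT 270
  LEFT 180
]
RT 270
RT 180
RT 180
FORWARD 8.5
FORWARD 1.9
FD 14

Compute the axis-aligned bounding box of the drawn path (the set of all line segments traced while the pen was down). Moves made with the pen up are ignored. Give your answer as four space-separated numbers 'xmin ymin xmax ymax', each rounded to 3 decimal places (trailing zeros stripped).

Answer: -26.2 0 4.6 14.342

Derivation:
Executing turtle program step by step:
Start: pos=(0,0), heading=0, pen down
FD 4.6: (0,0) -> (4.6,0) [heading=0, draw]
RT 180: heading 0 -> 180
FD 9.2: (4.6,0) -> (-4.6,0) [heading=180, draw]
FD 9.4: (-4.6,0) -> (-14,0) [heading=180, draw]
FD 12.2: (-14,0) -> (-26.2,0) [heading=180, draw]
LT 306: heading 180 -> 126
REPEAT 2 [
  -- iteration 1/2 --
  RT 270: heading 126 -> 216
  LT 180: heading 216 -> 36
  -- iteration 2/2 --
  RT 270: heading 36 -> 126
  LT 180: heading 126 -> 306
]
RT 270: heading 306 -> 36
RT 180: heading 36 -> 216
RT 180: heading 216 -> 36
FD 8.5: (-26.2,0) -> (-19.323,4.996) [heading=36, draw]
FD 1.9: (-19.323,4.996) -> (-17.786,6.113) [heading=36, draw]
FD 14: (-17.786,6.113) -> (-6.46,14.342) [heading=36, draw]
Final: pos=(-6.46,14.342), heading=36, 7 segment(s) drawn

Segment endpoints: x in {-26.2, -19.323, -17.786, -14, -6.46, -4.6, 0, 4.6}, y in {0, 0, 0, 0, 4.996, 6.113, 14.342}
xmin=-26.2, ymin=0, xmax=4.6, ymax=14.342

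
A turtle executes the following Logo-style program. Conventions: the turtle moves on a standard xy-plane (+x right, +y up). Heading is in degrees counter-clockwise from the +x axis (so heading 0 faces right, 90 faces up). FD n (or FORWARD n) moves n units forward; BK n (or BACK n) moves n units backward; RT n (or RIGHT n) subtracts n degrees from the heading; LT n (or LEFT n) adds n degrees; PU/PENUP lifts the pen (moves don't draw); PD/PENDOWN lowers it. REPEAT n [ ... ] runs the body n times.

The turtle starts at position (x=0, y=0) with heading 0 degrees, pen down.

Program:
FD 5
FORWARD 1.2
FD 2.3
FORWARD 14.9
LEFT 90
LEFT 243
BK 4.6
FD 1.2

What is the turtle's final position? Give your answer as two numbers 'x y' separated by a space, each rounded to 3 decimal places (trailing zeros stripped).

Executing turtle program step by step:
Start: pos=(0,0), heading=0, pen down
FD 5: (0,0) -> (5,0) [heading=0, draw]
FD 1.2: (5,0) -> (6.2,0) [heading=0, draw]
FD 2.3: (6.2,0) -> (8.5,0) [heading=0, draw]
FD 14.9: (8.5,0) -> (23.4,0) [heading=0, draw]
LT 90: heading 0 -> 90
LT 243: heading 90 -> 333
BK 4.6: (23.4,0) -> (19.301,2.088) [heading=333, draw]
FD 1.2: (19.301,2.088) -> (20.371,1.544) [heading=333, draw]
Final: pos=(20.371,1.544), heading=333, 6 segment(s) drawn

Answer: 20.371 1.544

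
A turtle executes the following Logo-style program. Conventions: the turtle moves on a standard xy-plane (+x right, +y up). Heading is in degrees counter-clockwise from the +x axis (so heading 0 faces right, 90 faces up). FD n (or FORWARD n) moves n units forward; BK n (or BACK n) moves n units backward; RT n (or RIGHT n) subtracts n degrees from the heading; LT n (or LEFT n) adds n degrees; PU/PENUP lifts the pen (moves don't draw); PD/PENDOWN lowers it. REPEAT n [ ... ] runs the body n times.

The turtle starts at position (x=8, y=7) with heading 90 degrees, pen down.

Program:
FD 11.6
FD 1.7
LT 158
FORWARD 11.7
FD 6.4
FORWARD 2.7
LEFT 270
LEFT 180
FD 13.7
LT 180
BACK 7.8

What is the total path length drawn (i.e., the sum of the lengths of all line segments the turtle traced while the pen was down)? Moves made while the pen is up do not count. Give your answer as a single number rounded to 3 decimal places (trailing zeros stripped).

Answer: 55.6

Derivation:
Executing turtle program step by step:
Start: pos=(8,7), heading=90, pen down
FD 11.6: (8,7) -> (8,18.6) [heading=90, draw]
FD 1.7: (8,18.6) -> (8,20.3) [heading=90, draw]
LT 158: heading 90 -> 248
FD 11.7: (8,20.3) -> (3.617,9.452) [heading=248, draw]
FD 6.4: (3.617,9.452) -> (1.22,3.518) [heading=248, draw]
FD 2.7: (1.22,3.518) -> (0.208,1.015) [heading=248, draw]
LT 270: heading 248 -> 158
LT 180: heading 158 -> 338
FD 13.7: (0.208,1.015) -> (12.911,-4.118) [heading=338, draw]
LT 180: heading 338 -> 158
BK 7.8: (12.911,-4.118) -> (20.143,-7.039) [heading=158, draw]
Final: pos=(20.143,-7.039), heading=158, 7 segment(s) drawn

Segment lengths:
  seg 1: (8,7) -> (8,18.6), length = 11.6
  seg 2: (8,18.6) -> (8,20.3), length = 1.7
  seg 3: (8,20.3) -> (3.617,9.452), length = 11.7
  seg 4: (3.617,9.452) -> (1.22,3.518), length = 6.4
  seg 5: (1.22,3.518) -> (0.208,1.015), length = 2.7
  seg 6: (0.208,1.015) -> (12.911,-4.118), length = 13.7
  seg 7: (12.911,-4.118) -> (20.143,-7.039), length = 7.8
Total = 55.6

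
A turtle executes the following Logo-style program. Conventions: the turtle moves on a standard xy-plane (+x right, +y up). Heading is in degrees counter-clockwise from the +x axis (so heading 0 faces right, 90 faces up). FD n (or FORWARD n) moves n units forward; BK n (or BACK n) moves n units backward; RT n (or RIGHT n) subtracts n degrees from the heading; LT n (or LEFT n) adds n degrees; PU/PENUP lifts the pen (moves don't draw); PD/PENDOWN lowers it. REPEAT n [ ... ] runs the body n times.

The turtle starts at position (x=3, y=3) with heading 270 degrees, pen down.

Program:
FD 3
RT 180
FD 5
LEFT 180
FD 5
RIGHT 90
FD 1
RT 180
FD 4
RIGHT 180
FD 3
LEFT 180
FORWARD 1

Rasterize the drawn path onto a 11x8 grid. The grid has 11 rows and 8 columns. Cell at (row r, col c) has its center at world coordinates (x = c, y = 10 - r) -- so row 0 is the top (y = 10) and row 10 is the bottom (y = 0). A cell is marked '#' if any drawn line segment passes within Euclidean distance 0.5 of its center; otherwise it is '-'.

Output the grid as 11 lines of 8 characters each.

Segment 0: (3,3) -> (3,0)
Segment 1: (3,0) -> (3,5)
Segment 2: (3,5) -> (3,0)
Segment 3: (3,0) -> (2,0)
Segment 4: (2,0) -> (6,0)
Segment 5: (6,0) -> (3,-0)
Segment 6: (3,-0) -> (4,-0)

Answer: --------
--------
--------
--------
--------
---#----
---#----
---#----
---#----
---#----
--#####-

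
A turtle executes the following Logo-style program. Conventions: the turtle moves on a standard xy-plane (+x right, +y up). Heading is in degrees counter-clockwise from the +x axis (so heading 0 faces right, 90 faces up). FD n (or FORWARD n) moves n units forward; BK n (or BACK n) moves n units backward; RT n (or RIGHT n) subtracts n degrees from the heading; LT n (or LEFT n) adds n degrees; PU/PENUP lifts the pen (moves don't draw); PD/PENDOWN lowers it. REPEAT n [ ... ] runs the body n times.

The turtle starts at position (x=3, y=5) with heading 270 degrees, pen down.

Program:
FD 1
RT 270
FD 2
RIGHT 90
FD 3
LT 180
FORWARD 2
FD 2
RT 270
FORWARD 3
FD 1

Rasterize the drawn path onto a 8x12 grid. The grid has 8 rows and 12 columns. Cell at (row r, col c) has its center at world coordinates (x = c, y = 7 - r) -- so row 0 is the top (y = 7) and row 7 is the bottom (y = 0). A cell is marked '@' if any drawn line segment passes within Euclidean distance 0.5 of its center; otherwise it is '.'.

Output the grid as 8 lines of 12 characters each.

Segment 0: (3,5) -> (3,4)
Segment 1: (3,4) -> (5,4)
Segment 2: (5,4) -> (5,1)
Segment 3: (5,1) -> (5,3)
Segment 4: (5,3) -> (5,5)
Segment 5: (5,5) -> (2,5)
Segment 6: (2,5) -> (1,5)

Answer: ............
............
.@@@@@......
...@@@......
.....@......
.....@......
.....@......
............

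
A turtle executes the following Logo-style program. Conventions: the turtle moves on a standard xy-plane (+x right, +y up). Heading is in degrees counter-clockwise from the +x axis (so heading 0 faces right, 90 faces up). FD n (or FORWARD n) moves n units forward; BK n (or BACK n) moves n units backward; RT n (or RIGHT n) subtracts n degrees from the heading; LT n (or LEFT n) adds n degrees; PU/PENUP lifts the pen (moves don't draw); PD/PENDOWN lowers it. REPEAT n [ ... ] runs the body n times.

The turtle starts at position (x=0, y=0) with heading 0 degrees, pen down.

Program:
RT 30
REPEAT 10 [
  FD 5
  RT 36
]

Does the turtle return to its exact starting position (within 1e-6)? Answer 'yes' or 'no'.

Answer: yes

Derivation:
Executing turtle program step by step:
Start: pos=(0,0), heading=0, pen down
RT 30: heading 0 -> 330
REPEAT 10 [
  -- iteration 1/10 --
  FD 5: (0,0) -> (4.33,-2.5) [heading=330, draw]
  RT 36: heading 330 -> 294
  -- iteration 2/10 --
  FD 5: (4.33,-2.5) -> (6.364,-7.068) [heading=294, draw]
  RT 36: heading 294 -> 258
  -- iteration 3/10 --
  FD 5: (6.364,-7.068) -> (5.324,-11.958) [heading=258, draw]
  RT 36: heading 258 -> 222
  -- iteration 4/10 --
  FD 5: (5.324,-11.958) -> (1.609,-15.304) [heading=222, draw]
  RT 36: heading 222 -> 186
  -- iteration 5/10 --
  FD 5: (1.609,-15.304) -> (-3.364,-15.827) [heading=186, draw]
  RT 36: heading 186 -> 150
  -- iteration 6/10 --
  FD 5: (-3.364,-15.827) -> (-7.694,-13.327) [heading=150, draw]
  RT 36: heading 150 -> 114
  -- iteration 7/10 --
  FD 5: (-7.694,-13.327) -> (-9.728,-8.759) [heading=114, draw]
  RT 36: heading 114 -> 78
  -- iteration 8/10 --
  FD 5: (-9.728,-8.759) -> (-8.688,-3.868) [heading=78, draw]
  RT 36: heading 78 -> 42
  -- iteration 9/10 --
  FD 5: (-8.688,-3.868) -> (-4.973,-0.523) [heading=42, draw]
  RT 36: heading 42 -> 6
  -- iteration 10/10 --
  FD 5: (-4.973,-0.523) -> (0,0) [heading=6, draw]
  RT 36: heading 6 -> 330
]
Final: pos=(0,0), heading=330, 10 segment(s) drawn

Start position: (0, 0)
Final position: (0, 0)
Distance = 0; < 1e-6 -> CLOSED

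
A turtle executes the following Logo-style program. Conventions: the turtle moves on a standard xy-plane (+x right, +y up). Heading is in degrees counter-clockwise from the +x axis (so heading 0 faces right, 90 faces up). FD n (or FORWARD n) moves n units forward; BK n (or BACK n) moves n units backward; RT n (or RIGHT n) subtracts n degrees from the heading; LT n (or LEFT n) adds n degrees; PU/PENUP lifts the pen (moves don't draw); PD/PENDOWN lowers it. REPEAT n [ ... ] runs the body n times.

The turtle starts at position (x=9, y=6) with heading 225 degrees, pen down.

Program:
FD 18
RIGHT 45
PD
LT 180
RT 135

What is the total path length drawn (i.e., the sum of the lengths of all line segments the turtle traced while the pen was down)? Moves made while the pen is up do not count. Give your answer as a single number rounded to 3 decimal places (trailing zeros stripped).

Answer: 18

Derivation:
Executing turtle program step by step:
Start: pos=(9,6), heading=225, pen down
FD 18: (9,6) -> (-3.728,-6.728) [heading=225, draw]
RT 45: heading 225 -> 180
PD: pen down
LT 180: heading 180 -> 0
RT 135: heading 0 -> 225
Final: pos=(-3.728,-6.728), heading=225, 1 segment(s) drawn

Segment lengths:
  seg 1: (9,6) -> (-3.728,-6.728), length = 18
Total = 18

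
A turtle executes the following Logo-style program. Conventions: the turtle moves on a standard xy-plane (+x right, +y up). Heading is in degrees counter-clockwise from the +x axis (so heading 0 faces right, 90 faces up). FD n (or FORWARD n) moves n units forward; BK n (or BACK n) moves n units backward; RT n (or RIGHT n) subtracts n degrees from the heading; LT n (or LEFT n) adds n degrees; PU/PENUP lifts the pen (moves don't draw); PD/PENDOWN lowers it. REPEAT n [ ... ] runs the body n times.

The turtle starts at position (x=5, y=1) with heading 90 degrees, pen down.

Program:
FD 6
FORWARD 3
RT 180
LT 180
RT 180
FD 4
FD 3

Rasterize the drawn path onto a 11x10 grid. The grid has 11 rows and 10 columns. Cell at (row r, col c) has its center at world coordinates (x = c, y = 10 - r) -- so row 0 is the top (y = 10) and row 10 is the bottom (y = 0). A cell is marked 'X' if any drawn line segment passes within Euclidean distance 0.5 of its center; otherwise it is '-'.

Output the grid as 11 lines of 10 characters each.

Segment 0: (5,1) -> (5,7)
Segment 1: (5,7) -> (5,10)
Segment 2: (5,10) -> (5,6)
Segment 3: (5,6) -> (5,3)

Answer: -----X----
-----X----
-----X----
-----X----
-----X----
-----X----
-----X----
-----X----
-----X----
-----X----
----------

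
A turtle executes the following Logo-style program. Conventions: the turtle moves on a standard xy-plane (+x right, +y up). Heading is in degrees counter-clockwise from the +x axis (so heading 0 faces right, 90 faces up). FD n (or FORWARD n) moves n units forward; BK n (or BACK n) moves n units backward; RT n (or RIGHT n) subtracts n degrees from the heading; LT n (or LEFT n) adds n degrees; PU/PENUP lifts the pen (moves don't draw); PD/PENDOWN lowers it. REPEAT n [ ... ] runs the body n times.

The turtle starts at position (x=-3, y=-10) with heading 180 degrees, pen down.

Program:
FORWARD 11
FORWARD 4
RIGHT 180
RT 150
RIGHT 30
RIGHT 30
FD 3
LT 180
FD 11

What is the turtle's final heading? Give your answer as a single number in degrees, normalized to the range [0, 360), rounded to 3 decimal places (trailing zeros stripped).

Answer: 330

Derivation:
Executing turtle program step by step:
Start: pos=(-3,-10), heading=180, pen down
FD 11: (-3,-10) -> (-14,-10) [heading=180, draw]
FD 4: (-14,-10) -> (-18,-10) [heading=180, draw]
RT 180: heading 180 -> 0
RT 150: heading 0 -> 210
RT 30: heading 210 -> 180
RT 30: heading 180 -> 150
FD 3: (-18,-10) -> (-20.598,-8.5) [heading=150, draw]
LT 180: heading 150 -> 330
FD 11: (-20.598,-8.5) -> (-11.072,-14) [heading=330, draw]
Final: pos=(-11.072,-14), heading=330, 4 segment(s) drawn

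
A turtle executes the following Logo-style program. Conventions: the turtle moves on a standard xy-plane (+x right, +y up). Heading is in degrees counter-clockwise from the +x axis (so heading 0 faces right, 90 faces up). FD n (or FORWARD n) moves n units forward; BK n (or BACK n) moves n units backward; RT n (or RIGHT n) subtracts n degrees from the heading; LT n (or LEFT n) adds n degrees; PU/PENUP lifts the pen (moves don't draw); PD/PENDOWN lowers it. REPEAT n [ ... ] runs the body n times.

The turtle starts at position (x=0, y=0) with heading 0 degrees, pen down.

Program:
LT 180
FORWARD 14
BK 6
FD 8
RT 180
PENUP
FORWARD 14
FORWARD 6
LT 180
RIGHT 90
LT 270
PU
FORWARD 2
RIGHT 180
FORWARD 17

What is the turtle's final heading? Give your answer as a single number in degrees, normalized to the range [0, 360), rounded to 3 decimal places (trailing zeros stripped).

Answer: 180

Derivation:
Executing turtle program step by step:
Start: pos=(0,0), heading=0, pen down
LT 180: heading 0 -> 180
FD 14: (0,0) -> (-14,0) [heading=180, draw]
BK 6: (-14,0) -> (-8,0) [heading=180, draw]
FD 8: (-8,0) -> (-16,0) [heading=180, draw]
RT 180: heading 180 -> 0
PU: pen up
FD 14: (-16,0) -> (-2,0) [heading=0, move]
FD 6: (-2,0) -> (4,0) [heading=0, move]
LT 180: heading 0 -> 180
RT 90: heading 180 -> 90
LT 270: heading 90 -> 0
PU: pen up
FD 2: (4,0) -> (6,0) [heading=0, move]
RT 180: heading 0 -> 180
FD 17: (6,0) -> (-11,0) [heading=180, move]
Final: pos=(-11,0), heading=180, 3 segment(s) drawn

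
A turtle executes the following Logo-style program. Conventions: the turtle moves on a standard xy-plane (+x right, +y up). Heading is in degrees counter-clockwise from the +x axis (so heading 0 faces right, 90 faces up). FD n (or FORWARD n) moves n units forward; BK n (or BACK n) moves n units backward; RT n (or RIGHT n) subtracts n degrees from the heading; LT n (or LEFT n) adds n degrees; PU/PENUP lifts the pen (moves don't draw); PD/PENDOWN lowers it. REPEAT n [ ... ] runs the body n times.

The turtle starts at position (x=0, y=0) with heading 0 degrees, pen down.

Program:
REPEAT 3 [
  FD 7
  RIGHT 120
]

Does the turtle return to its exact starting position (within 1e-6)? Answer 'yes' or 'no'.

Executing turtle program step by step:
Start: pos=(0,0), heading=0, pen down
REPEAT 3 [
  -- iteration 1/3 --
  FD 7: (0,0) -> (7,0) [heading=0, draw]
  RT 120: heading 0 -> 240
  -- iteration 2/3 --
  FD 7: (7,0) -> (3.5,-6.062) [heading=240, draw]
  RT 120: heading 240 -> 120
  -- iteration 3/3 --
  FD 7: (3.5,-6.062) -> (0,0) [heading=120, draw]
  RT 120: heading 120 -> 0
]
Final: pos=(0,0), heading=0, 3 segment(s) drawn

Start position: (0, 0)
Final position: (0, 0)
Distance = 0; < 1e-6 -> CLOSED

Answer: yes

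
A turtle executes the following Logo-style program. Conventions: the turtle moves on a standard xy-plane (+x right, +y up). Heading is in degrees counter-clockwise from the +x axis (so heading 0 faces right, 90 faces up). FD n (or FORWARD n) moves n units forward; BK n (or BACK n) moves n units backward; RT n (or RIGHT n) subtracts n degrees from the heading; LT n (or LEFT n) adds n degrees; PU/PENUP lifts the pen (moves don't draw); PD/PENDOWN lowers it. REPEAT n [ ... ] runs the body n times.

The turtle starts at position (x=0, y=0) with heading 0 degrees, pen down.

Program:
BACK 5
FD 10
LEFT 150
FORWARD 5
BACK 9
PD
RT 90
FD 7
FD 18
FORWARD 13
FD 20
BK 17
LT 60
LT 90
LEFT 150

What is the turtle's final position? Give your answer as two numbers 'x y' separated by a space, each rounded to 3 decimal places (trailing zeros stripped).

Answer: 28.964 33.507

Derivation:
Executing turtle program step by step:
Start: pos=(0,0), heading=0, pen down
BK 5: (0,0) -> (-5,0) [heading=0, draw]
FD 10: (-5,0) -> (5,0) [heading=0, draw]
LT 150: heading 0 -> 150
FD 5: (5,0) -> (0.67,2.5) [heading=150, draw]
BK 9: (0.67,2.5) -> (8.464,-2) [heading=150, draw]
PD: pen down
RT 90: heading 150 -> 60
FD 7: (8.464,-2) -> (11.964,4.062) [heading=60, draw]
FD 18: (11.964,4.062) -> (20.964,19.651) [heading=60, draw]
FD 13: (20.964,19.651) -> (27.464,30.909) [heading=60, draw]
FD 20: (27.464,30.909) -> (37.464,48.229) [heading=60, draw]
BK 17: (37.464,48.229) -> (28.964,33.507) [heading=60, draw]
LT 60: heading 60 -> 120
LT 90: heading 120 -> 210
LT 150: heading 210 -> 0
Final: pos=(28.964,33.507), heading=0, 9 segment(s) drawn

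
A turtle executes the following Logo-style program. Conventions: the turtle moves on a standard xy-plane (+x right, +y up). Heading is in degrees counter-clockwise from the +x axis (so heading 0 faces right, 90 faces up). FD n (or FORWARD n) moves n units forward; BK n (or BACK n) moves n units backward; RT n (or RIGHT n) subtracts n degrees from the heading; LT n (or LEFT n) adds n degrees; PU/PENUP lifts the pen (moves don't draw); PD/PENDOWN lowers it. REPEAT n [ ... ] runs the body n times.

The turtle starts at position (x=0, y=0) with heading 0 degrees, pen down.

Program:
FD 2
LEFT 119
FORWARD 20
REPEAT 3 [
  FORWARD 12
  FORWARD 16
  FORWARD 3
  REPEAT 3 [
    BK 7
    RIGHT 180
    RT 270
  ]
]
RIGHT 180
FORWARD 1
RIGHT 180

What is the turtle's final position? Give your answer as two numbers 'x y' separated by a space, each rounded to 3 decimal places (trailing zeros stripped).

Answer: -32.29 -4.144

Derivation:
Executing turtle program step by step:
Start: pos=(0,0), heading=0, pen down
FD 2: (0,0) -> (2,0) [heading=0, draw]
LT 119: heading 0 -> 119
FD 20: (2,0) -> (-7.696,17.492) [heading=119, draw]
REPEAT 3 [
  -- iteration 1/3 --
  FD 12: (-7.696,17.492) -> (-13.514,27.988) [heading=119, draw]
  FD 16: (-13.514,27.988) -> (-21.271,41.982) [heading=119, draw]
  FD 3: (-21.271,41.982) -> (-22.725,44.606) [heading=119, draw]
  REPEAT 3 [
    -- iteration 1/3 --
    BK 7: (-22.725,44.606) -> (-19.332,38.483) [heading=119, draw]
    RT 180: heading 119 -> 299
    RT 270: heading 299 -> 29
    -- iteration 2/3 --
    BK 7: (-19.332,38.483) -> (-25.454,35.09) [heading=29, draw]
    RT 180: heading 29 -> 209
    RT 270: heading 209 -> 299
    -- iteration 3/3 --
    BK 7: (-25.454,35.09) -> (-28.848,41.212) [heading=299, draw]
    RT 180: heading 299 -> 119
    RT 270: heading 119 -> 209
  ]
  -- iteration 2/3 --
  FD 12: (-28.848,41.212) -> (-39.343,35.394) [heading=209, draw]
  FD 16: (-39.343,35.394) -> (-53.337,27.637) [heading=209, draw]
  FD 3: (-53.337,27.637) -> (-55.961,26.183) [heading=209, draw]
  REPEAT 3 [
    -- iteration 1/3 --
    BK 7: (-55.961,26.183) -> (-49.839,29.577) [heading=209, draw]
    RT 180: heading 209 -> 29
    RT 270: heading 29 -> 119
    -- iteration 2/3 --
    BK 7: (-49.839,29.577) -> (-46.445,23.454) [heading=119, draw]
    RT 180: heading 119 -> 299
    RT 270: heading 299 -> 29
    -- iteration 3/3 --
    BK 7: (-46.445,23.454) -> (-52.567,20.061) [heading=29, draw]
    RT 180: heading 29 -> 209
    RT 270: heading 209 -> 299
  ]
  -- iteration 3/3 --
  FD 12: (-52.567,20.061) -> (-46.749,9.565) [heading=299, draw]
  FD 16: (-46.749,9.565) -> (-38.993,-4.429) [heading=299, draw]
  FD 3: (-38.993,-4.429) -> (-37.538,-7.053) [heading=299, draw]
  REPEAT 3 [
    -- iteration 1/3 --
    BK 7: (-37.538,-7.053) -> (-40.932,-0.93) [heading=299, draw]
    RT 180: heading 299 -> 119
    RT 270: heading 119 -> 209
    -- iteration 2/3 --
    BK 7: (-40.932,-0.93) -> (-34.809,2.463) [heading=209, draw]
    RT 180: heading 209 -> 29
    RT 270: heading 29 -> 119
    -- iteration 3/3 --
    BK 7: (-34.809,2.463) -> (-31.416,-3.659) [heading=119, draw]
    RT 180: heading 119 -> 299
    RT 270: heading 299 -> 29
  ]
]
RT 180: heading 29 -> 209
FD 1: (-31.416,-3.659) -> (-32.29,-4.144) [heading=209, draw]
RT 180: heading 209 -> 29
Final: pos=(-32.29,-4.144), heading=29, 21 segment(s) drawn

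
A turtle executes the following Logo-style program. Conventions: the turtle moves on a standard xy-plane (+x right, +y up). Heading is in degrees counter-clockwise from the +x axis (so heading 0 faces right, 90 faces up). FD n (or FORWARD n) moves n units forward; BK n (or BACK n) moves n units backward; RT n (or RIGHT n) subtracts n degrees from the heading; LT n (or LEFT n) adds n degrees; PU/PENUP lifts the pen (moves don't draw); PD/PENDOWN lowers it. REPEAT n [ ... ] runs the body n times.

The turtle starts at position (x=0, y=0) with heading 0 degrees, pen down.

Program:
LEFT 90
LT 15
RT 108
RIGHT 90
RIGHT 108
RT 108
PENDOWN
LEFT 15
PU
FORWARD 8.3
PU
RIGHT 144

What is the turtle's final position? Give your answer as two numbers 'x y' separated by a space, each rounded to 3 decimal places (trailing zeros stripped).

Executing turtle program step by step:
Start: pos=(0,0), heading=0, pen down
LT 90: heading 0 -> 90
LT 15: heading 90 -> 105
RT 108: heading 105 -> 357
RT 90: heading 357 -> 267
RT 108: heading 267 -> 159
RT 108: heading 159 -> 51
PD: pen down
LT 15: heading 51 -> 66
PU: pen up
FD 8.3: (0,0) -> (3.376,7.582) [heading=66, move]
PU: pen up
RT 144: heading 66 -> 282
Final: pos=(3.376,7.582), heading=282, 0 segment(s) drawn

Answer: 3.376 7.582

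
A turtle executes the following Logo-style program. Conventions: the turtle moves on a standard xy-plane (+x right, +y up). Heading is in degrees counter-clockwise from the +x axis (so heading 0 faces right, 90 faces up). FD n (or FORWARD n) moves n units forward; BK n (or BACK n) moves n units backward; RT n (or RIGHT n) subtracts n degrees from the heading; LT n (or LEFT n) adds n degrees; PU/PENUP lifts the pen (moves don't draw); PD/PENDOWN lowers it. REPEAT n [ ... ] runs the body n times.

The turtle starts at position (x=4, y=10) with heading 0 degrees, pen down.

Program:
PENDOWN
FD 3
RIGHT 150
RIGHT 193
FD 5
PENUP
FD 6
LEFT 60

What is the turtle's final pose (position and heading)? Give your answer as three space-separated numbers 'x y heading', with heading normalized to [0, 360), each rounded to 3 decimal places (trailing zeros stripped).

Answer: 17.519 13.216 77

Derivation:
Executing turtle program step by step:
Start: pos=(4,10), heading=0, pen down
PD: pen down
FD 3: (4,10) -> (7,10) [heading=0, draw]
RT 150: heading 0 -> 210
RT 193: heading 210 -> 17
FD 5: (7,10) -> (11.782,11.462) [heading=17, draw]
PU: pen up
FD 6: (11.782,11.462) -> (17.519,13.216) [heading=17, move]
LT 60: heading 17 -> 77
Final: pos=(17.519,13.216), heading=77, 2 segment(s) drawn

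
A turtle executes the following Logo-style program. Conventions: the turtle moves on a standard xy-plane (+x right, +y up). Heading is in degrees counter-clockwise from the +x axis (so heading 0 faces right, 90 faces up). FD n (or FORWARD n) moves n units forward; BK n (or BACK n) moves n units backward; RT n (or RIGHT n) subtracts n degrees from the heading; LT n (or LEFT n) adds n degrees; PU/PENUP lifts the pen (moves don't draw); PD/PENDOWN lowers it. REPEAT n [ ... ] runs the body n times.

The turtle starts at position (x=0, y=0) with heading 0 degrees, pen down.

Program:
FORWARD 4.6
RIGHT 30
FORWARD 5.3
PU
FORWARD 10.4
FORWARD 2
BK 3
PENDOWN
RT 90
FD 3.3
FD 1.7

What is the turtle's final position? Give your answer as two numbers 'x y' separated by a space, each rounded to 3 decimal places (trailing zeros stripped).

Executing turtle program step by step:
Start: pos=(0,0), heading=0, pen down
FD 4.6: (0,0) -> (4.6,0) [heading=0, draw]
RT 30: heading 0 -> 330
FD 5.3: (4.6,0) -> (9.19,-2.65) [heading=330, draw]
PU: pen up
FD 10.4: (9.19,-2.65) -> (18.197,-7.85) [heading=330, move]
FD 2: (18.197,-7.85) -> (19.929,-8.85) [heading=330, move]
BK 3: (19.929,-8.85) -> (17.331,-7.35) [heading=330, move]
PD: pen down
RT 90: heading 330 -> 240
FD 3.3: (17.331,-7.35) -> (15.681,-10.208) [heading=240, draw]
FD 1.7: (15.681,-10.208) -> (14.831,-11.68) [heading=240, draw]
Final: pos=(14.831,-11.68), heading=240, 4 segment(s) drawn

Answer: 14.831 -11.68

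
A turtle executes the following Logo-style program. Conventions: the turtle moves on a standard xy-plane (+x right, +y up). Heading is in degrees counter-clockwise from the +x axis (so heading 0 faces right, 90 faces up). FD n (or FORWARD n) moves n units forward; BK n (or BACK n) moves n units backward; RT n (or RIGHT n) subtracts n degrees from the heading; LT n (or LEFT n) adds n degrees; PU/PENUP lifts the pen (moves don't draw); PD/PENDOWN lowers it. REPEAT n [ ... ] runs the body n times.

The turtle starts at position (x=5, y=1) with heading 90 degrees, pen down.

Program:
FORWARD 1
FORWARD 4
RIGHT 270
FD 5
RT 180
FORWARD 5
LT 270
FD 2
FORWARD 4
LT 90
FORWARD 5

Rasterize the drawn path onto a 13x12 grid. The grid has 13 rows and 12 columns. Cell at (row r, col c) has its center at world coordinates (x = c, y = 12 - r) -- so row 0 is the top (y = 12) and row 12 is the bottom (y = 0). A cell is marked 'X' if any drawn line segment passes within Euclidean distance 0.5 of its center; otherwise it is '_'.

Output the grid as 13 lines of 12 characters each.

Segment 0: (5,1) -> (5,2)
Segment 1: (5,2) -> (5,6)
Segment 2: (5,6) -> (0,6)
Segment 3: (0,6) -> (5,6)
Segment 4: (5,6) -> (5,4)
Segment 5: (5,4) -> (5,0)
Segment 6: (5,0) -> (10,0)

Answer: ____________
____________
____________
____________
____________
____________
XXXXXX______
_____X______
_____X______
_____X______
_____X______
_____X______
_____XXXXXX_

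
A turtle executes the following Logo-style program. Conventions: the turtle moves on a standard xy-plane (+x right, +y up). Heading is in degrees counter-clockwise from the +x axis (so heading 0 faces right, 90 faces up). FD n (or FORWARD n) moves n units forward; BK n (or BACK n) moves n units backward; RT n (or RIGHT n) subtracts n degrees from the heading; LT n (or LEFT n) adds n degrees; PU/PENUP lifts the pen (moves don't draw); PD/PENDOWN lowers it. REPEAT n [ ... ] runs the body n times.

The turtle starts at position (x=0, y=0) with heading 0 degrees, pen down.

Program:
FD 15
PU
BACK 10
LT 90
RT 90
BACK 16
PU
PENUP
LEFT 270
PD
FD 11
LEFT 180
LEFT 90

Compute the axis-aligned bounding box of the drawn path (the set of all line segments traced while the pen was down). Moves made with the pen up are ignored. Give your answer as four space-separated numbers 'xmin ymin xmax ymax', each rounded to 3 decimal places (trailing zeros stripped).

Answer: -11 -11 15 0

Derivation:
Executing turtle program step by step:
Start: pos=(0,0), heading=0, pen down
FD 15: (0,0) -> (15,0) [heading=0, draw]
PU: pen up
BK 10: (15,0) -> (5,0) [heading=0, move]
LT 90: heading 0 -> 90
RT 90: heading 90 -> 0
BK 16: (5,0) -> (-11,0) [heading=0, move]
PU: pen up
PU: pen up
LT 270: heading 0 -> 270
PD: pen down
FD 11: (-11,0) -> (-11,-11) [heading=270, draw]
LT 180: heading 270 -> 90
LT 90: heading 90 -> 180
Final: pos=(-11,-11), heading=180, 2 segment(s) drawn

Segment endpoints: x in {-11, -11, 0, 15}, y in {-11, 0}
xmin=-11, ymin=-11, xmax=15, ymax=0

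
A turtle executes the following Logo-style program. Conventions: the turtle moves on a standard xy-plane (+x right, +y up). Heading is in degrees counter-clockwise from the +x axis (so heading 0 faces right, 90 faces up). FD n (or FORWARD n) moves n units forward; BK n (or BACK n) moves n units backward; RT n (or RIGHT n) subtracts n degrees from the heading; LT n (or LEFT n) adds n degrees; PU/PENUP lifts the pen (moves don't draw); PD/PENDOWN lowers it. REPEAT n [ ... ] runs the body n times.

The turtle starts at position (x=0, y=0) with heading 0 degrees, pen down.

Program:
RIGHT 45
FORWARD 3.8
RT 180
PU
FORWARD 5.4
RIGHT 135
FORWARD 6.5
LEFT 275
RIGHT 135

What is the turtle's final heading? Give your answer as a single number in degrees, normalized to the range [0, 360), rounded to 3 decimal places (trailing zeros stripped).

Answer: 140

Derivation:
Executing turtle program step by step:
Start: pos=(0,0), heading=0, pen down
RT 45: heading 0 -> 315
FD 3.8: (0,0) -> (2.687,-2.687) [heading=315, draw]
RT 180: heading 315 -> 135
PU: pen up
FD 5.4: (2.687,-2.687) -> (-1.131,1.131) [heading=135, move]
RT 135: heading 135 -> 0
FD 6.5: (-1.131,1.131) -> (5.369,1.131) [heading=0, move]
LT 275: heading 0 -> 275
RT 135: heading 275 -> 140
Final: pos=(5.369,1.131), heading=140, 1 segment(s) drawn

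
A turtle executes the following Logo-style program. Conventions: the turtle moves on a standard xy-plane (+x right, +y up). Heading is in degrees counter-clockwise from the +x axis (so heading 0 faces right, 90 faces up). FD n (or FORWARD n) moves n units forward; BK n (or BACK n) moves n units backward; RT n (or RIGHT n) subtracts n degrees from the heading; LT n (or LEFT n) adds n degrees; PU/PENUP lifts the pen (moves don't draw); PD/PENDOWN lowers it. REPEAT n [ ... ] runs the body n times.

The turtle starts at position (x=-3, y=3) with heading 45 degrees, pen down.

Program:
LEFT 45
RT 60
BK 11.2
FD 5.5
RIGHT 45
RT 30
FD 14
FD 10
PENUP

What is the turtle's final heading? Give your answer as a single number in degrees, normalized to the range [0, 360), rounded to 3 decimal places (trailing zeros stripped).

Answer: 315

Derivation:
Executing turtle program step by step:
Start: pos=(-3,3), heading=45, pen down
LT 45: heading 45 -> 90
RT 60: heading 90 -> 30
BK 11.2: (-3,3) -> (-12.699,-2.6) [heading=30, draw]
FD 5.5: (-12.699,-2.6) -> (-7.936,0.15) [heading=30, draw]
RT 45: heading 30 -> 345
RT 30: heading 345 -> 315
FD 14: (-7.936,0.15) -> (1.963,-9.749) [heading=315, draw]
FD 10: (1.963,-9.749) -> (9.034,-16.821) [heading=315, draw]
PU: pen up
Final: pos=(9.034,-16.821), heading=315, 4 segment(s) drawn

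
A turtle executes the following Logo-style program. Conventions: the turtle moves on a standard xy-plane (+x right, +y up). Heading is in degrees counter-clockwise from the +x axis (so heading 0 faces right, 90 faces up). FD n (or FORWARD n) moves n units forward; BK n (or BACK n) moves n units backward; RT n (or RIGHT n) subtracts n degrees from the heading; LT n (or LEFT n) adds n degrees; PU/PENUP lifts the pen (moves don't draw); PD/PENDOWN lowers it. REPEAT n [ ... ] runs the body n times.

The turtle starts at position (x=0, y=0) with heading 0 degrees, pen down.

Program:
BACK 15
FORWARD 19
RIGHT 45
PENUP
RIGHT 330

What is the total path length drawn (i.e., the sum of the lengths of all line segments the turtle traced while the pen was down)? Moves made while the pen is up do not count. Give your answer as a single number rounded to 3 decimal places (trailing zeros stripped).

Executing turtle program step by step:
Start: pos=(0,0), heading=0, pen down
BK 15: (0,0) -> (-15,0) [heading=0, draw]
FD 19: (-15,0) -> (4,0) [heading=0, draw]
RT 45: heading 0 -> 315
PU: pen up
RT 330: heading 315 -> 345
Final: pos=(4,0), heading=345, 2 segment(s) drawn

Segment lengths:
  seg 1: (0,0) -> (-15,0), length = 15
  seg 2: (-15,0) -> (4,0), length = 19
Total = 34

Answer: 34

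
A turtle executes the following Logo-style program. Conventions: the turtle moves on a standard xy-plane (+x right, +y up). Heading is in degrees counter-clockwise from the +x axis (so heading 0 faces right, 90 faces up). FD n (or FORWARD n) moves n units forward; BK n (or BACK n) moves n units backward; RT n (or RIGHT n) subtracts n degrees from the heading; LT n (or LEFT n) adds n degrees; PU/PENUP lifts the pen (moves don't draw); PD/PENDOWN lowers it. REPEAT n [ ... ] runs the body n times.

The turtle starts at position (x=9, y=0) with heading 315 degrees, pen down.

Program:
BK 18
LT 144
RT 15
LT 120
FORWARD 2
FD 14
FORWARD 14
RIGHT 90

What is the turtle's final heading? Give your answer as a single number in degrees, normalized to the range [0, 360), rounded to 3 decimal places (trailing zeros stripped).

Answer: 114

Derivation:
Executing turtle program step by step:
Start: pos=(9,0), heading=315, pen down
BK 18: (9,0) -> (-3.728,12.728) [heading=315, draw]
LT 144: heading 315 -> 99
RT 15: heading 99 -> 84
LT 120: heading 84 -> 204
FD 2: (-3.728,12.728) -> (-5.555,11.914) [heading=204, draw]
FD 14: (-5.555,11.914) -> (-18.345,6.22) [heading=204, draw]
FD 14: (-18.345,6.22) -> (-31.134,0.526) [heading=204, draw]
RT 90: heading 204 -> 114
Final: pos=(-31.134,0.526), heading=114, 4 segment(s) drawn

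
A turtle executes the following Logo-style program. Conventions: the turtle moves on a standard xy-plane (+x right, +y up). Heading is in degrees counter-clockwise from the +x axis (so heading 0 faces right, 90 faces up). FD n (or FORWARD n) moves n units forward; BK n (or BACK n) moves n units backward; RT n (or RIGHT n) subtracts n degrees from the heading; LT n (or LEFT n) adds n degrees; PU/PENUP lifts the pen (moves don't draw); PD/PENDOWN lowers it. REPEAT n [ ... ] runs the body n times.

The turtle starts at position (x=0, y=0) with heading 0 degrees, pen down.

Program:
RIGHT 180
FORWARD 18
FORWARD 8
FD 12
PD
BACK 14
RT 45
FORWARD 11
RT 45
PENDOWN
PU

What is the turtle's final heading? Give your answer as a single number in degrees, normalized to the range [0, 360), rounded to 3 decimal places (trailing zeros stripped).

Executing turtle program step by step:
Start: pos=(0,0), heading=0, pen down
RT 180: heading 0 -> 180
FD 18: (0,0) -> (-18,0) [heading=180, draw]
FD 8: (-18,0) -> (-26,0) [heading=180, draw]
FD 12: (-26,0) -> (-38,0) [heading=180, draw]
PD: pen down
BK 14: (-38,0) -> (-24,0) [heading=180, draw]
RT 45: heading 180 -> 135
FD 11: (-24,0) -> (-31.778,7.778) [heading=135, draw]
RT 45: heading 135 -> 90
PD: pen down
PU: pen up
Final: pos=(-31.778,7.778), heading=90, 5 segment(s) drawn

Answer: 90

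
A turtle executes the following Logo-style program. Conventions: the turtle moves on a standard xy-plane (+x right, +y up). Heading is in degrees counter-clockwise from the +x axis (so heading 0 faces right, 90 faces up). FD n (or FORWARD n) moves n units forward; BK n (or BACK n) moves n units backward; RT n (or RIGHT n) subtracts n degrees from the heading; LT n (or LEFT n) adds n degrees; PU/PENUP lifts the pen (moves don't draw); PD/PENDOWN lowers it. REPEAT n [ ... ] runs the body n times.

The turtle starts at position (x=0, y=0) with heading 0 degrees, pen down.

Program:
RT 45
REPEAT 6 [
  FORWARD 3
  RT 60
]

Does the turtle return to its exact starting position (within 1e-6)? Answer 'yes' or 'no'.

Executing turtle program step by step:
Start: pos=(0,0), heading=0, pen down
RT 45: heading 0 -> 315
REPEAT 6 [
  -- iteration 1/6 --
  FD 3: (0,0) -> (2.121,-2.121) [heading=315, draw]
  RT 60: heading 315 -> 255
  -- iteration 2/6 --
  FD 3: (2.121,-2.121) -> (1.345,-5.019) [heading=255, draw]
  RT 60: heading 255 -> 195
  -- iteration 3/6 --
  FD 3: (1.345,-5.019) -> (-1.553,-5.796) [heading=195, draw]
  RT 60: heading 195 -> 135
  -- iteration 4/6 --
  FD 3: (-1.553,-5.796) -> (-3.674,-3.674) [heading=135, draw]
  RT 60: heading 135 -> 75
  -- iteration 5/6 --
  FD 3: (-3.674,-3.674) -> (-2.898,-0.776) [heading=75, draw]
  RT 60: heading 75 -> 15
  -- iteration 6/6 --
  FD 3: (-2.898,-0.776) -> (0,0) [heading=15, draw]
  RT 60: heading 15 -> 315
]
Final: pos=(0,0), heading=315, 6 segment(s) drawn

Start position: (0, 0)
Final position: (0, 0)
Distance = 0; < 1e-6 -> CLOSED

Answer: yes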